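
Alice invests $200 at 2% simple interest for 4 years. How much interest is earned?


Use the formula I = P x R x T / 100
P x R x T = 200 x 2 x 4 = 1600
I = 1600 / 100 = $16

$16


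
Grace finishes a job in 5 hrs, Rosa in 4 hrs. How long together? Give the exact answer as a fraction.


Grace's rate: 1/5 of the job per hour
Rosa's rate: 1/4 of the job per hour
Combined rate: 1/5 + 1/4 = 9/20 per hour
Time = 1 / (9/20) = 20/9 hours (≈ 2.22 hours)

20/9 hours


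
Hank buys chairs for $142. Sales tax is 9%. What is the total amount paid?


Calculate the tax:
9% of $142 = $12.78
Add tax to price:
$142 + $12.78 = $154.78

$154.78


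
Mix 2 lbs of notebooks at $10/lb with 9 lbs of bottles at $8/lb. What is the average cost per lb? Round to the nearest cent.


Cost of notebooks:
2 x $10 = $20
Cost of bottles:
9 x $8 = $72
Total cost: $20 + $72 = $92
Total weight: 11 lbs
Average: $92 / 11 = $8.3636... ≈ $8.36/lb

$8.36/lb


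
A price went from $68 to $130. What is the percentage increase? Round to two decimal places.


Find the absolute change:
|130 - 68| = 62
Divide by original and multiply by 100:
62 / 68 x 100 = 91.1764...% ≈ 91.18%

91.18%


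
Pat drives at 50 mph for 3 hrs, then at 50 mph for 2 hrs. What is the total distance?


Leg 1 distance:
50 x 3 = 150 miles
Leg 2 distance:
50 x 2 = 100 miles
Total distance:
150 + 100 = 250 miles

250 miles


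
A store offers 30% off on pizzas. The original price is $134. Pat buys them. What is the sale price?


Calculate the discount amount:
30% of $134 = $40.20
Subtract from original:
$134 - $40.20 = $93.80

$93.80


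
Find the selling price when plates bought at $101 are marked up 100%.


Calculate the markup amount:
100% of $101 = $101
Add to cost:
$101 + $101 = $202

$202


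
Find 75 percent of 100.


Convert percentage to decimal:
75% = 0.75
Multiply:
100 x 0.75 = 75

75


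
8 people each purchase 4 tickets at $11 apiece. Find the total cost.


Cost per person:
4 x $11 = $44
Group total:
8 x $44 = $352

$352


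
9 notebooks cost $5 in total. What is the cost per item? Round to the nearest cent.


Total cost: $5
Number of items: 9
Unit price: $5 / 9 = $0.5555... ≈ $0.56

$0.56


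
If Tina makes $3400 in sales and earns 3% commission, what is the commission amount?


Convert rate to decimal:
3% = 0.03
Multiply by sales:
$3400 x 0.03 = $102

$102


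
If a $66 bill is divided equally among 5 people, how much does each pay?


Total bill: $66
Number of people: 5
Each pays: $66 / 5 = $13.20

$13.20


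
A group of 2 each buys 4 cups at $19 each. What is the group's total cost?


Cost per person:
4 x $19 = $76
Group total:
2 x $76 = $152

$152


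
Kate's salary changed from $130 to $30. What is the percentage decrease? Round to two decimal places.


Find the absolute change:
|30 - 130| = 100
Divide by original and multiply by 100:
100 / 130 x 100 = 76.9230...% ≈ 76.92%

76.92%


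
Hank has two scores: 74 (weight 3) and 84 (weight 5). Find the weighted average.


Weighted sum:
3 x 74 + 5 x 84 = 642
Total weight:
3 + 5 = 8
Weighted average:
642 / 8 = 80.25

80.25


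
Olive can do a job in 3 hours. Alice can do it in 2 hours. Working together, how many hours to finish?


Olive's rate: 1/3 of the job per hour
Alice's rate: 1/2 of the job per hour
Combined rate: 1/3 + 1/2 = 5/6 per hour
Time = 1 / (5/6) = 6/5 = 1.2 hours

1.2 hours


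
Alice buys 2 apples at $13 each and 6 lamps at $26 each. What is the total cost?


Cost of apples:
2 x $13 = $26
Cost of lamps:
6 x $26 = $156
Add both:
$26 + $156 = $182

$182


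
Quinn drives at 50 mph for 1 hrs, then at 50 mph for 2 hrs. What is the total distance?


Leg 1 distance:
50 x 1 = 50 miles
Leg 2 distance:
50 x 2 = 100 miles
Total distance:
50 + 100 = 150 miles

150 miles


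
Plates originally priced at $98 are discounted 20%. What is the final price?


Calculate the discount amount:
20% of $98 = $19.60
Subtract from original:
$98 - $19.60 = $78.40

$78.40


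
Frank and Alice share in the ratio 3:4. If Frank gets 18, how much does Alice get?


Find the multiplier:
18 / 3 = 6
Apply to Alice's share:
4 x 6 = 24

24


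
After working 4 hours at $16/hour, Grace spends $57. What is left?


Calculate earnings:
4 x $16 = $64
Subtract spending:
$64 - $57 = $7

$7


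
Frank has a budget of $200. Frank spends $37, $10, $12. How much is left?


Add up expenses:
$37 + $10 + $12 = $59
Subtract from budget:
$200 - $59 = $141

$141


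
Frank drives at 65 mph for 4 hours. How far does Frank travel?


Use the formula: distance = speed x time
Speed = 65 mph, Time = 4 hours
65 x 4 = 260 miles

260 miles


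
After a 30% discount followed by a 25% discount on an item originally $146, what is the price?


First discount:
30% of $146 = $43.80
Price after first discount:
$146 - $43.80 = $102.20
Second discount:
25% of $102.20 = $25.55
Final price:
$102.20 - $25.55 = $76.65

$76.65


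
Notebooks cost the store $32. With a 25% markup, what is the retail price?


Calculate the markup amount:
25% of $32 = $8
Add to cost:
$32 + $8 = $40

$40


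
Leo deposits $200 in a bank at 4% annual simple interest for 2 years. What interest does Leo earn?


Use the formula I = P x R x T / 100
P x R x T = 200 x 4 x 2 = 1600
I = 1600 / 100 = $16

$16


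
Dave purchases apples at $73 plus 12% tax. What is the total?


Calculate the tax:
12% of $73 = $8.76
Add tax to price:
$73 + $8.76 = $81.76

$81.76


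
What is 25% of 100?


Convert percentage to decimal:
25% = 0.25
Multiply:
100 x 0.25 = 25

25


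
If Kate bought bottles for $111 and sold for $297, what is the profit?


Selling price = $297
Cost price = $111
Profit = selling price - cost price:
Profit = $297 - $111 = $186

$186


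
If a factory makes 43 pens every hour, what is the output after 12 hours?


Production rate: 43 pens per hour
Time: 12 hours
Total: 43 x 12 = 516 pens

516 pens


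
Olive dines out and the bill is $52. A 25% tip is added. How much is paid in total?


Calculate the tip:
25% of $52 = $13
Add tip to meal cost:
$52 + $13 = $65

$65


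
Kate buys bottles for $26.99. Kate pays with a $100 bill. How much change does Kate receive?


Start with the amount paid:
$100
Subtract the price:
$100 - $26.99 = $73.01

$73.01


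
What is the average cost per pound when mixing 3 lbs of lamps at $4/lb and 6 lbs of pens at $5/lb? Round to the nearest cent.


Cost of lamps:
3 x $4 = $12
Cost of pens:
6 x $5 = $30
Total cost: $12 + $30 = $42
Total weight: 9 lbs
Average: $42 / 9 = $4.6666... ≈ $4.67/lb

$4.67/lb


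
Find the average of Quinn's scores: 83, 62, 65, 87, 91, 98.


Add the scores:
83 + 62 + 65 + 87 + 91 + 98 = 486
Divide by the number of tests:
486 / 6 = 81

81


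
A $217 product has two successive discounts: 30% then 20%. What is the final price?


First discount:
30% of $217 = $65.10
Price after first discount:
$217 - $65.10 = $151.90
Second discount:
20% of $151.90 = $30.38
Final price:
$151.90 - $30.38 = $121.52

$121.52


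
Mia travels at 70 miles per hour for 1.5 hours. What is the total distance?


Use the formula: distance = speed x time
Speed = 70 mph, Time = 1.5 hours
70 x 1.5 = 105 miles

105 miles


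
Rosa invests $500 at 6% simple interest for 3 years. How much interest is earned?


Use the formula I = P x R x T / 100
P x R x T = 500 x 6 x 3 = 9000
I = 9000 / 100 = $90

$90


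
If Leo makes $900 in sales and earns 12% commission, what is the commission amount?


Convert rate to decimal:
12% = 0.12
Multiply by sales:
$900 x 0.12 = $108

$108


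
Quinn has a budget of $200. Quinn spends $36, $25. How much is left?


Add up expenses:
$36 + $25 = $61
Subtract from budget:
$200 - $61 = $139

$139


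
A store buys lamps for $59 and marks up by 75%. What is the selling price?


Calculate the markup amount:
75% of $59 = $44.25
Add to cost:
$59 + $44.25 = $103.25

$103.25


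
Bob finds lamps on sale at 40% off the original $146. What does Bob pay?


Calculate the discount amount:
40% of $146 = $58.40
Subtract from original:
$146 - $58.40 = $87.60

$87.60


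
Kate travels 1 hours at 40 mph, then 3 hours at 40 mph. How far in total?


Leg 1 distance:
40 x 1 = 40 miles
Leg 2 distance:
40 x 3 = 120 miles
Total distance:
40 + 120 = 160 miles

160 miles


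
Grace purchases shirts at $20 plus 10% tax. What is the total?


Calculate the tax:
10% of $20 = $2
Add tax to price:
$20 + $2 = $22

$22


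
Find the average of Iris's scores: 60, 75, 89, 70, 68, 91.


Add the scores:
60 + 75 + 89 + 70 + 68 + 91 = 453
Divide by the number of tests:
453 / 6 = 75.5

75.5


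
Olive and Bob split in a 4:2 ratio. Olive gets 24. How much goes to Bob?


Find the multiplier:
24 / 4 = 6
Apply to Bob's share:
2 x 6 = 12

12


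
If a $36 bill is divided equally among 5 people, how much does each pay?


Total bill: $36
Number of people: 5
Each pays: $36 / 5 = $7.20

$7.20


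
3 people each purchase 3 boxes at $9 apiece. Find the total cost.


Cost per person:
3 x $9 = $27
Group total:
3 x $27 = $81

$81


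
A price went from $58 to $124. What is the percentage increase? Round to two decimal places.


Find the absolute change:
|124 - 58| = 66
Divide by original and multiply by 100:
66 / 58 x 100 = 113.7931...% ≈ 113.79%

113.79%


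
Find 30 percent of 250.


Convert percentage to decimal:
30% = 0.3
Multiply:
250 x 0.3 = 75

75


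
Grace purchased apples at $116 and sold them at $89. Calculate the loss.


Selling price = $89
Cost price = $116
Loss = cost price - selling price:
Loss = $116 - $89 = $27

$27


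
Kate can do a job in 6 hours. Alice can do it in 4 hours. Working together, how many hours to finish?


Kate's rate: 1/6 of the job per hour
Alice's rate: 1/4 of the job per hour
Combined rate: 1/6 + 1/4 = 5/12 per hour
Time = 1 / (5/12) = 12/5 = 2.4 hours

2.4 hours


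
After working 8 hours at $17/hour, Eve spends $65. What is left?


Calculate earnings:
8 x $17 = $136
Subtract spending:
$136 - $65 = $71

$71


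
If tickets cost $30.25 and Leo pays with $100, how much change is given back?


Start with the amount paid:
$100
Subtract the price:
$100 - $30.25 = $69.75

$69.75


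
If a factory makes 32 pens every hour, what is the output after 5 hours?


Production rate: 32 pens per hour
Time: 5 hours
Total: 32 x 5 = 160 pens

160 pens


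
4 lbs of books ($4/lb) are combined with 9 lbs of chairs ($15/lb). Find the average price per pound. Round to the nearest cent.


Cost of books:
4 x $4 = $16
Cost of chairs:
9 x $15 = $135
Total cost: $16 + $135 = $151
Total weight: 13 lbs
Average: $151 / 13 = $11.6153... ≈ $11.62/lb

$11.62/lb


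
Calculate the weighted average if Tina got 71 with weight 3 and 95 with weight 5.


Weighted sum:
3 x 71 + 5 x 95 = 688
Total weight:
3 + 5 = 8
Weighted average:
688 / 8 = 86

86


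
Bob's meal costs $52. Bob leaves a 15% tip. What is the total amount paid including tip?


Calculate the tip:
15% of $52 = $7.80
Add tip to meal cost:
$52 + $7.80 = $59.80

$59.80


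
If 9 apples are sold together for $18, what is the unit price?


Total cost: $18
Number of items: 9
Unit price: $18 / 9 = $2

$2


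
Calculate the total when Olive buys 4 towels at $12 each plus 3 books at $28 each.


Cost of towels:
4 x $12 = $48
Cost of books:
3 x $28 = $84
Add both:
$48 + $84 = $132

$132


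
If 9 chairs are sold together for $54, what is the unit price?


Total cost: $54
Number of items: 9
Unit price: $54 / 9 = $6

$6


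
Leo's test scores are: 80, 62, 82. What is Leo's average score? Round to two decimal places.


Add the scores:
80 + 62 + 82 = 224
Divide by the number of tests:
224 / 3 = 74.6666... ≈ 74.67

74.67


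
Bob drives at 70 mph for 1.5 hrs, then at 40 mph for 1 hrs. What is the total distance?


Leg 1 distance:
70 x 1.5 = 105 miles
Leg 2 distance:
40 x 1 = 40 miles
Total distance:
105 + 40 = 145 miles

145 miles


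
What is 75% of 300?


Convert percentage to decimal:
75% = 0.75
Multiply:
300 x 0.75 = 225

225


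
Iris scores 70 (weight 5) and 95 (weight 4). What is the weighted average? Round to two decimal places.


Weighted sum:
5 x 70 + 4 x 95 = 730
Total weight:
5 + 4 = 9
Weighted average:
730 / 9 = 81.1111... ≈ 81.11

81.11


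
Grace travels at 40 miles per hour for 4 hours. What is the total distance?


Use the formula: distance = speed x time
Speed = 40 mph, Time = 4 hours
40 x 4 = 160 miles

160 miles


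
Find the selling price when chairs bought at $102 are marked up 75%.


Calculate the markup amount:
75% of $102 = $76.50
Add to cost:
$102 + $76.50 = $178.50

$178.50


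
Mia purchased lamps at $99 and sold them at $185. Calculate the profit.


Selling price = $185
Cost price = $99
Profit = selling price - cost price:
Profit = $185 - $99 = $86

$86


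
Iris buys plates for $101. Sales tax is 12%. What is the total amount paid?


Calculate the tax:
12% of $101 = $12.12
Add tax to price:
$101 + $12.12 = $113.12

$113.12


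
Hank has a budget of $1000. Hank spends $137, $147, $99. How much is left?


Add up expenses:
$137 + $147 + $99 = $383
Subtract from budget:
$1000 - $383 = $617

$617


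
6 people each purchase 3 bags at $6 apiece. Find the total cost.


Cost per person:
3 x $6 = $18
Group total:
6 x $18 = $108

$108


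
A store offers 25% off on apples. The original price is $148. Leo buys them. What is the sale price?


Calculate the discount amount:
25% of $148 = $37
Subtract from original:
$148 - $37 = $111

$111


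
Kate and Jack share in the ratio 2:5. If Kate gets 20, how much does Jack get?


Find the multiplier:
20 / 2 = 10
Apply to Jack's share:
5 x 10 = 50

50


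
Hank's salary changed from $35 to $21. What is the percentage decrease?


Find the absolute change:
|21 - 35| = 14
Divide by original and multiply by 100:
14 / 35 x 100 = 40%

40%


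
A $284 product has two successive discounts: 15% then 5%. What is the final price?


First discount:
15% of $284 = $42.60
Price after first discount:
$284 - $42.60 = $241.40
Second discount:
5% of $241.40 = $12.07
Final price:
$241.40 - $12.07 = $229.33

$229.33


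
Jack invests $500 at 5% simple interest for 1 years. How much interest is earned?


Use the formula I = P x R x T / 100
P x R x T = 500 x 5 x 1 = 2500
I = 2500 / 100 = $25

$25


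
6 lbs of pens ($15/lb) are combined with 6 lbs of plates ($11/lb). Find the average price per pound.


Cost of pens:
6 x $15 = $90
Cost of plates:
6 x $11 = $66
Total cost: $90 + $66 = $156
Total weight: 12 lbs
Average: $156 / 12 = $13/lb

$13/lb


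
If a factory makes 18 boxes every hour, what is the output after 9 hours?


Production rate: 18 boxes per hour
Time: 9 hours
Total: 18 x 9 = 162 boxes

162 boxes


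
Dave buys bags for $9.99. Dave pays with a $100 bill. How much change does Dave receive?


Start with the amount paid:
$100
Subtract the price:
$100 - $9.99 = $90.01

$90.01


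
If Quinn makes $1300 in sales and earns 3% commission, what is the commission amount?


Convert rate to decimal:
3% = 0.03
Multiply by sales:
$1300 x 0.03 = $39

$39


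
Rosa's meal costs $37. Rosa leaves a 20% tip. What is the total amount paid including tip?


Calculate the tip:
20% of $37 = $7.40
Add tip to meal cost:
$37 + $7.40 = $44.40

$44.40


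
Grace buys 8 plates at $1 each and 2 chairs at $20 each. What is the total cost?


Cost of plates:
8 x $1 = $8
Cost of chairs:
2 x $20 = $40
Add both:
$8 + $40 = $48

$48


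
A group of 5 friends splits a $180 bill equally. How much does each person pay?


Total bill: $180
Number of people: 5
Each pays: $180 / 5 = $36

$36


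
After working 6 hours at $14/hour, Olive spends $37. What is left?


Calculate earnings:
6 x $14 = $84
Subtract spending:
$84 - $37 = $47

$47


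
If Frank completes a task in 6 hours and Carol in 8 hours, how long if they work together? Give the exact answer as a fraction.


Frank's rate: 1/6 of the job per hour
Carol's rate: 1/8 of the job per hour
Combined rate: 1/6 + 1/8 = 7/24 per hour
Time = 1 / (7/24) = 24/7 hours (≈ 3.43 hours)

24/7 hours


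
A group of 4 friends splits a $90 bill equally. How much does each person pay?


Total bill: $90
Number of people: 4
Each pays: $90 / 4 = $22.50

$22.50


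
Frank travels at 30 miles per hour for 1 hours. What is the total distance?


Use the formula: distance = speed x time
Speed = 30 mph, Time = 1 hours
30 x 1 = 30 miles

30 miles


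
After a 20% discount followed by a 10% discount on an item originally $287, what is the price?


First discount:
20% of $287 = $57.40
Price after first discount:
$287 - $57.40 = $229.60
Second discount:
10% of $229.60 = $22.96
Final price:
$229.60 - $22.96 = $206.64

$206.64


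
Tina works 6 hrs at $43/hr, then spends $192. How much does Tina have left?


Calculate earnings:
6 x $43 = $258
Subtract spending:
$258 - $192 = $66

$66


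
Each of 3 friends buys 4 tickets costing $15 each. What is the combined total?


Cost per person:
4 x $15 = $60
Group total:
3 x $60 = $180

$180


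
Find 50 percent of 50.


Convert percentage to decimal:
50% = 0.5
Multiply:
50 x 0.5 = 25

25


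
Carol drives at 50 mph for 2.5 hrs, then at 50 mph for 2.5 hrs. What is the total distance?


Leg 1 distance:
50 x 2.5 = 125 miles
Leg 2 distance:
50 x 2.5 = 125 miles
Total distance:
125 + 125 = 250 miles

250 miles


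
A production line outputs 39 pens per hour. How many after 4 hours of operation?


Production rate: 39 pens per hour
Time: 4 hours
Total: 39 x 4 = 156 pens

156 pens


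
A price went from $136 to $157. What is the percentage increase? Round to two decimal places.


Find the absolute change:
|157 - 136| = 21
Divide by original and multiply by 100:
21 / 136 x 100 = 15.4411...% ≈ 15.44%

15.44%


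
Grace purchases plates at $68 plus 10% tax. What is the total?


Calculate the tax:
10% of $68 = $6.80
Add tax to price:
$68 + $6.80 = $74.80

$74.80


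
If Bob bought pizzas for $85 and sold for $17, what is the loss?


Selling price = $17
Cost price = $85
Loss = cost price - selling price:
Loss = $85 - $17 = $68

$68


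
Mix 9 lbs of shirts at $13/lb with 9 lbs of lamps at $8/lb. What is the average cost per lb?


Cost of shirts:
9 x $13 = $117
Cost of lamps:
9 x $8 = $72
Total cost: $117 + $72 = $189
Total weight: 18 lbs
Average: $189 / 18 = $10.50/lb

$10.50/lb


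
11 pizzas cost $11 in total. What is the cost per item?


Total cost: $11
Number of items: 11
Unit price: $11 / 11 = $1

$1


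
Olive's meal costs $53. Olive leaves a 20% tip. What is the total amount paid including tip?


Calculate the tip:
20% of $53 = $10.60
Add tip to meal cost:
$53 + $10.60 = $63.60

$63.60


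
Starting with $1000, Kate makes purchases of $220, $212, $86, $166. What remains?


Add up expenses:
$220 + $212 + $86 + $166 = $684
Subtract from budget:
$1000 - $684 = $316

$316


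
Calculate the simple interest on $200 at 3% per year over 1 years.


Use the formula I = P x R x T / 100
P x R x T = 200 x 3 x 1 = 600
I = 600 / 100 = $6

$6


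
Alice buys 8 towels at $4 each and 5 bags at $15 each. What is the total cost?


Cost of towels:
8 x $4 = $32
Cost of bags:
5 x $15 = $75
Add both:
$32 + $75 = $107

$107


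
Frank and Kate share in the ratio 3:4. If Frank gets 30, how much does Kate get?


Find the multiplier:
30 / 3 = 10
Apply to Kate's share:
4 x 10 = 40

40


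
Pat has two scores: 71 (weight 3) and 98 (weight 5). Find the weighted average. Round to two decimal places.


Weighted sum:
3 x 71 + 5 x 98 = 703
Total weight:
3 + 5 = 8
Weighted average:
703 / 8 = 87.875 ≈ 87.88

87.88


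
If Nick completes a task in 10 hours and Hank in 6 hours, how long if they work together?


Nick's rate: 1/10 of the job per hour
Hank's rate: 1/6 of the job per hour
Combined rate: 1/10 + 1/6 = 4/15 per hour
Time = 1 / (4/15) = 15/4 = 3.75 hours

3.75 hours


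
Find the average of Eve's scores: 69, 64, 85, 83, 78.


Add the scores:
69 + 64 + 85 + 83 + 78 = 379
Divide by the number of tests:
379 / 5 = 75.8

75.8


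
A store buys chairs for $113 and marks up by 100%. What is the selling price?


Calculate the markup amount:
100% of $113 = $113
Add to cost:
$113 + $113 = $226

$226


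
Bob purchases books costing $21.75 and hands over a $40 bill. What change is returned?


Start with the amount paid:
$40
Subtract the price:
$40 - $21.75 = $18.25

$18.25


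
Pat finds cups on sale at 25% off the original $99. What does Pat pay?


Calculate the discount amount:
25% of $99 = $24.75
Subtract from original:
$99 - $24.75 = $74.25

$74.25


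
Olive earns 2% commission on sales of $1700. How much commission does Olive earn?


Convert rate to decimal:
2% = 0.02
Multiply by sales:
$1700 x 0.02 = $34

$34


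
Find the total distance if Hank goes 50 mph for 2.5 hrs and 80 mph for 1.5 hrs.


Leg 1 distance:
50 x 2.5 = 125 miles
Leg 2 distance:
80 x 1.5 = 120 miles
Total distance:
125 + 120 = 245 miles

245 miles


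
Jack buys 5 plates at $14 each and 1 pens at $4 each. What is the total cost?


Cost of plates:
5 x $14 = $70
Cost of pens:
1 x $4 = $4
Add both:
$70 + $4 = $74

$74


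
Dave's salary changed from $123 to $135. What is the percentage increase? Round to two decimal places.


Find the absolute change:
|135 - 123| = 12
Divide by original and multiply by 100:
12 / 123 x 100 = 9.7560...% ≈ 9.76%

9.76%


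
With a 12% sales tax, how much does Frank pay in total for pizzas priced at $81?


Calculate the tax:
12% of $81 = $9.72
Add tax to price:
$81 + $9.72 = $90.72

$90.72


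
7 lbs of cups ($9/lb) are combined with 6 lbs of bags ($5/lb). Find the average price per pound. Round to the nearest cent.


Cost of cups:
7 x $9 = $63
Cost of bags:
6 x $5 = $30
Total cost: $63 + $30 = $93
Total weight: 13 lbs
Average: $93 / 13 = $7.1538... ≈ $7.15/lb

$7.15/lb


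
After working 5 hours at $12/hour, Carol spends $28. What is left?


Calculate earnings:
5 x $12 = $60
Subtract spending:
$60 - $28 = $32

$32


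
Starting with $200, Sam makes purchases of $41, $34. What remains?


Add up expenses:
$41 + $34 = $75
Subtract from budget:
$200 - $75 = $125

$125


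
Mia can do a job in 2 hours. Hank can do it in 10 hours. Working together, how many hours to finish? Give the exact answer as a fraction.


Mia's rate: 1/2 of the job per hour
Hank's rate: 1/10 of the job per hour
Combined rate: 1/2 + 1/10 = 3/5 per hour
Time = 1 / (3/5) = 5/3 hours (≈ 1.67 hours)

5/3 hours


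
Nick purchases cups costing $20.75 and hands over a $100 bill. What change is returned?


Start with the amount paid:
$100
Subtract the price:
$100 - $20.75 = $79.25

$79.25


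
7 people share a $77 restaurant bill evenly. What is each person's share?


Total bill: $77
Number of people: 7
Each pays: $77 / 7 = $11

$11


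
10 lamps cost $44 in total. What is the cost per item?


Total cost: $44
Number of items: 10
Unit price: $44 / 10 = $4.40

$4.40


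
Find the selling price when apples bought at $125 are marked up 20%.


Calculate the markup amount:
20% of $125 = $25
Add to cost:
$125 + $25 = $150

$150


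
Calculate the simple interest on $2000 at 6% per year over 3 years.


Use the formula I = P x R x T / 100
P x R x T = 2000 x 6 x 3 = 36000
I = 36000 / 100 = $360

$360


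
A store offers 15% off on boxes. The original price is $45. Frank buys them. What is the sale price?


Calculate the discount amount:
15% of $45 = $6.75
Subtract from original:
$45 - $6.75 = $38.25

$38.25


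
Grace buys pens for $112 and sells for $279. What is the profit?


Selling price = $279
Cost price = $112
Profit = selling price - cost price:
Profit = $279 - $112 = $167

$167


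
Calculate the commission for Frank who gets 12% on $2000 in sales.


Convert rate to decimal:
12% = 0.12
Multiply by sales:
$2000 x 0.12 = $240

$240


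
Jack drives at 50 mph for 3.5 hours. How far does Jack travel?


Use the formula: distance = speed x time
Speed = 50 mph, Time = 3.5 hours
50 x 3.5 = 175 miles

175 miles


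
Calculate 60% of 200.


Convert percentage to decimal:
60% = 0.6
Multiply:
200 x 0.6 = 120

120


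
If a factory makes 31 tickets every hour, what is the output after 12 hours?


Production rate: 31 tickets per hour
Time: 12 hours
Total: 31 x 12 = 372 tickets

372 tickets


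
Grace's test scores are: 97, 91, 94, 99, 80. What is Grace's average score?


Add the scores:
97 + 91 + 94 + 99 + 80 = 461
Divide by the number of tests:
461 / 5 = 92.2

92.2


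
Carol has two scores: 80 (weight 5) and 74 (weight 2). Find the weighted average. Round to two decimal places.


Weighted sum:
5 x 80 + 2 x 74 = 548
Total weight:
5 + 2 = 7
Weighted average:
548 / 7 = 78.2857... ≈ 78.29

78.29


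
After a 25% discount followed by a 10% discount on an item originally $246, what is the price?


First discount:
25% of $246 = $61.50
Price after first discount:
$246 - $61.50 = $184.50
Second discount:
10% of $184.50 = $18.45
Final price:
$184.50 - $18.45 = $166.05

$166.05


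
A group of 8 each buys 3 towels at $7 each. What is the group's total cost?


Cost per person:
3 x $7 = $21
Group total:
8 x $21 = $168

$168


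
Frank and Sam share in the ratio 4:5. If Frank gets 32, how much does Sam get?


Find the multiplier:
32 / 4 = 8
Apply to Sam's share:
5 x 8 = 40

40


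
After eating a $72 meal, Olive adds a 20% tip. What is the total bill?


Calculate the tip:
20% of $72 = $14.40
Add tip to meal cost:
$72 + $14.40 = $86.40

$86.40


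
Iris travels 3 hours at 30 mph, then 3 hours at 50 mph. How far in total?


Leg 1 distance:
30 x 3 = 90 miles
Leg 2 distance:
50 x 3 = 150 miles
Total distance:
90 + 150 = 240 miles

240 miles


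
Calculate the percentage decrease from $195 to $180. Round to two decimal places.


Find the absolute change:
|180 - 195| = 15
Divide by original and multiply by 100:
15 / 195 x 100 = 7.6923...% ≈ 7.69%

7.69%


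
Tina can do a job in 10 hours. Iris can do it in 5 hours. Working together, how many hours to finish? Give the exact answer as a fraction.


Tina's rate: 1/10 of the job per hour
Iris's rate: 1/5 of the job per hour
Combined rate: 1/10 + 1/5 = 3/10 per hour
Time = 1 / (3/10) = 10/3 hours (≈ 3.33 hours)

10/3 hours


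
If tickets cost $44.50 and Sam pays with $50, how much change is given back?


Start with the amount paid:
$50
Subtract the price:
$50 - $44.50 = $5.50

$5.50


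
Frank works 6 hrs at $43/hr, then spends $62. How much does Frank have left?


Calculate earnings:
6 x $43 = $258
Subtract spending:
$258 - $62 = $196

$196


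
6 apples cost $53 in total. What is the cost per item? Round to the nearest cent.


Total cost: $53
Number of items: 6
Unit price: $53 / 6 = $8.8333... ≈ $8.83

$8.83


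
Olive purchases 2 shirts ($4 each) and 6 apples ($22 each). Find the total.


Cost of shirts:
2 x $4 = $8
Cost of apples:
6 x $22 = $132
Add both:
$8 + $132 = $140

$140


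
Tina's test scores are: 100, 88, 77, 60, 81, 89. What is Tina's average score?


Add the scores:
100 + 88 + 77 + 60 + 81 + 89 = 495
Divide by the number of tests:
495 / 6 = 82.5

82.5


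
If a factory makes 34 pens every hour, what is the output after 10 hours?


Production rate: 34 pens per hour
Time: 10 hours
Total: 34 x 10 = 340 pens

340 pens


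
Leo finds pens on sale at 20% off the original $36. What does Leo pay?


Calculate the discount amount:
20% of $36 = $7.20
Subtract from original:
$36 - $7.20 = $28.80

$28.80


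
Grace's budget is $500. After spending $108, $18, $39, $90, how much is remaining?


Add up expenses:
$108 + $18 + $39 + $90 = $255
Subtract from budget:
$500 - $255 = $245

$245


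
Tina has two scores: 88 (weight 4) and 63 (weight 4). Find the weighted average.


Weighted sum:
4 x 88 + 4 x 63 = 604
Total weight:
4 + 4 = 8
Weighted average:
604 / 8 = 75.5

75.5


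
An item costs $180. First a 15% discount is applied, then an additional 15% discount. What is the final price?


First discount:
15% of $180 = $27
Price after first discount:
$180 - $27 = $153
Second discount:
15% of $153 = $22.95
Final price:
$153 - $22.95 = $130.05

$130.05


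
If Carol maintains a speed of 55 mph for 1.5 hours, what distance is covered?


Use the formula: distance = speed x time
Speed = 55 mph, Time = 1.5 hours
55 x 1.5 = 82.5 miles

82.5 miles


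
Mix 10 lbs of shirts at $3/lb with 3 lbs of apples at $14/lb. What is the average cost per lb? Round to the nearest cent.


Cost of shirts:
10 x $3 = $30
Cost of apples:
3 x $14 = $42
Total cost: $30 + $42 = $72
Total weight: 13 lbs
Average: $72 / 13 = $5.5384... ≈ $5.54/lb

$5.54/lb


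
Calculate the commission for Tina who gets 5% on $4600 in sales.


Convert rate to decimal:
5% = 0.05
Multiply by sales:
$4600 x 0.05 = $230

$230


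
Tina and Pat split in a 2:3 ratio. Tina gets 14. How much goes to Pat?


Find the multiplier:
14 / 2 = 7
Apply to Pat's share:
3 x 7 = 21

21


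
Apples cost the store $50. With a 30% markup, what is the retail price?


Calculate the markup amount:
30% of $50 = $15
Add to cost:
$50 + $15 = $65

$65


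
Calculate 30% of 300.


Convert percentage to decimal:
30% = 0.3
Multiply:
300 x 0.3 = 90

90


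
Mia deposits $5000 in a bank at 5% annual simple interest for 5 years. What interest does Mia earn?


Use the formula I = P x R x T / 100
P x R x T = 5000 x 5 x 5 = 125000
I = 125000 / 100 = $1250

$1250


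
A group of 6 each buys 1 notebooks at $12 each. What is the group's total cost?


Cost per person:
1 x $12 = $12
Group total:
6 x $12 = $72

$72


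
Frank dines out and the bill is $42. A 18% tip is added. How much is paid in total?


Calculate the tip:
18% of $42 = $7.56
Add tip to meal cost:
$42 + $7.56 = $49.56

$49.56


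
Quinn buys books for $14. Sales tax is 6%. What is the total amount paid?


Calculate the tax:
6% of $14 = $0.84
Add tax to price:
$14 + $0.84 = $14.84

$14.84


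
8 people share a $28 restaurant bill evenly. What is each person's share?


Total bill: $28
Number of people: 8
Each pays: $28 / 8 = $3.50

$3.50


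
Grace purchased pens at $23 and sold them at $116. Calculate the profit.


Selling price = $116
Cost price = $23
Profit = selling price - cost price:
Profit = $116 - $23 = $93

$93


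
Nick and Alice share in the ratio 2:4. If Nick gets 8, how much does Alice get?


Find the multiplier:
8 / 2 = 4
Apply to Alice's share:
4 x 4 = 16

16


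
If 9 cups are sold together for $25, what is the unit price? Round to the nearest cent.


Total cost: $25
Number of items: 9
Unit price: $25 / 9 = $2.7777... ≈ $2.78

$2.78


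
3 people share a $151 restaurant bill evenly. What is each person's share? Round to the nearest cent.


Total bill: $151
Number of people: 3
Each pays: $151 / 3 = $50.3333... ≈ $50.33

$50.33


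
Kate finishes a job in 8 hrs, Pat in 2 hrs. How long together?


Kate's rate: 1/8 of the job per hour
Pat's rate: 1/2 of the job per hour
Combined rate: 1/8 + 1/2 = 5/8 per hour
Time = 1 / (5/8) = 8/5 = 1.6 hours

1.6 hours


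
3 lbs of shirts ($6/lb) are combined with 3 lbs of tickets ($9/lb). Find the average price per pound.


Cost of shirts:
3 x $6 = $18
Cost of tickets:
3 x $9 = $27
Total cost: $18 + $27 = $45
Total weight: 6 lbs
Average: $45 / 6 = $7.50/lb

$7.50/lb


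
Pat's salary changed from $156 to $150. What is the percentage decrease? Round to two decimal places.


Find the absolute change:
|150 - 156| = 6
Divide by original and multiply by 100:
6 / 156 x 100 = 3.8461...% ≈ 3.85%

3.85%


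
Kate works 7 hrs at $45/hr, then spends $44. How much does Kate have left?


Calculate earnings:
7 x $45 = $315
Subtract spending:
$315 - $44 = $271

$271


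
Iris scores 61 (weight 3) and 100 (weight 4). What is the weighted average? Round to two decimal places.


Weighted sum:
3 x 61 + 4 x 100 = 583
Total weight:
3 + 4 = 7
Weighted average:
583 / 7 = 83.2857... ≈ 83.29

83.29


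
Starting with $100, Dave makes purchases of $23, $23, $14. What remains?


Add up expenses:
$23 + $23 + $14 = $60
Subtract from budget:
$100 - $60 = $40

$40


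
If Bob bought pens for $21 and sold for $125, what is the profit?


Selling price = $125
Cost price = $21
Profit = selling price - cost price:
Profit = $125 - $21 = $104

$104


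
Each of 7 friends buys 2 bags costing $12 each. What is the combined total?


Cost per person:
2 x $12 = $24
Group total:
7 x $24 = $168

$168


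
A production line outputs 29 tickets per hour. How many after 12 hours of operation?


Production rate: 29 tickets per hour
Time: 12 hours
Total: 29 x 12 = 348 tickets

348 tickets


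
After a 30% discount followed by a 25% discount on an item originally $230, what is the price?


First discount:
30% of $230 = $69
Price after first discount:
$230 - $69 = $161
Second discount:
25% of $161 = $40.25
Final price:
$161 - $40.25 = $120.75

$120.75


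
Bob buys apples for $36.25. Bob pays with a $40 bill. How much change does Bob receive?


Start with the amount paid:
$40
Subtract the price:
$40 - $36.25 = $3.75

$3.75


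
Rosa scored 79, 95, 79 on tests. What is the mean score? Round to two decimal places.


Add the scores:
79 + 95 + 79 = 253
Divide by the number of tests:
253 / 3 = 84.3333... ≈ 84.33

84.33


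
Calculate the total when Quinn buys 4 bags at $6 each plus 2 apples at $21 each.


Cost of bags:
4 x $6 = $24
Cost of apples:
2 x $21 = $42
Add both:
$24 + $42 = $66

$66


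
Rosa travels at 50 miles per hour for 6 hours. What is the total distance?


Use the formula: distance = speed x time
Speed = 50 mph, Time = 6 hours
50 x 6 = 300 miles

300 miles


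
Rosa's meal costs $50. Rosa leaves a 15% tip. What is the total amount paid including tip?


Calculate the tip:
15% of $50 = $7.50
Add tip to meal cost:
$50 + $7.50 = $57.50

$57.50


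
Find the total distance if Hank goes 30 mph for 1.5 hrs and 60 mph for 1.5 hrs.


Leg 1 distance:
30 x 1.5 = 45 miles
Leg 2 distance:
60 x 1.5 = 90 miles
Total distance:
45 + 90 = 135 miles

135 miles


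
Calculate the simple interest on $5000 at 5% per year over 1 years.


Use the formula I = P x R x T / 100
P x R x T = 5000 x 5 x 1 = 25000
I = 25000 / 100 = $250

$250


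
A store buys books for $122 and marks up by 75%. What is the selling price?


Calculate the markup amount:
75% of $122 = $91.50
Add to cost:
$122 + $91.50 = $213.50

$213.50


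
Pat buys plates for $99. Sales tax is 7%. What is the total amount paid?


Calculate the tax:
7% of $99 = $6.93
Add tax to price:
$99 + $6.93 = $105.93

$105.93


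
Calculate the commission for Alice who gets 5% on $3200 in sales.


Convert rate to decimal:
5% = 0.05
Multiply by sales:
$3200 x 0.05 = $160

$160


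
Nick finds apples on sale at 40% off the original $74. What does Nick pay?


Calculate the discount amount:
40% of $74 = $29.60
Subtract from original:
$74 - $29.60 = $44.40

$44.40


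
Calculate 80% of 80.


Convert percentage to decimal:
80% = 0.8
Multiply:
80 x 0.8 = 64

64


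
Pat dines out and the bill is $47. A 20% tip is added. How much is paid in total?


Calculate the tip:
20% of $47 = $9.40
Add tip to meal cost:
$47 + $9.40 = $56.40

$56.40


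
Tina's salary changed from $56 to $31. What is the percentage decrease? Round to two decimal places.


Find the absolute change:
|31 - 56| = 25
Divide by original and multiply by 100:
25 / 56 x 100 = 44.6428...% ≈ 44.64%

44.64%


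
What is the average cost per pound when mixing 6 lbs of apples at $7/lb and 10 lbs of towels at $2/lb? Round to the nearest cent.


Cost of apples:
6 x $7 = $42
Cost of towels:
10 x $2 = $20
Total cost: $42 + $20 = $62
Total weight: 16 lbs
Average: $62 / 16 = $3.875 ≈ $3.88/lb

$3.88/lb


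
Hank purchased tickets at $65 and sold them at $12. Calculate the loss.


Selling price = $12
Cost price = $65
Loss = cost price - selling price:
Loss = $65 - $12 = $53

$53


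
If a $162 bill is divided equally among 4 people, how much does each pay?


Total bill: $162
Number of people: 4
Each pays: $162 / 4 = $40.50

$40.50


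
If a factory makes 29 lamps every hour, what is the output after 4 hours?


Production rate: 29 lamps per hour
Time: 4 hours
Total: 29 x 4 = 116 lamps

116 lamps


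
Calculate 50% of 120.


Convert percentage to decimal:
50% = 0.5
Multiply:
120 x 0.5 = 60

60


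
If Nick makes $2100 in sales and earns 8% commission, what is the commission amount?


Convert rate to decimal:
8% = 0.08
Multiply by sales:
$2100 x 0.08 = $168

$168


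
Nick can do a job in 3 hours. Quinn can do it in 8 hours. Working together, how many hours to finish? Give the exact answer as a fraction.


Nick's rate: 1/3 of the job per hour
Quinn's rate: 1/8 of the job per hour
Combined rate: 1/3 + 1/8 = 11/24 per hour
Time = 1 / (11/24) = 24/11 hours (≈ 2.18 hours)

24/11 hours


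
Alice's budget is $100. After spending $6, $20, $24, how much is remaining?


Add up expenses:
$6 + $20 + $24 = $50
Subtract from budget:
$100 - $50 = $50

$50


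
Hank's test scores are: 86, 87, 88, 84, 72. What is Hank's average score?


Add the scores:
86 + 87 + 88 + 84 + 72 = 417
Divide by the number of tests:
417 / 5 = 83.4

83.4


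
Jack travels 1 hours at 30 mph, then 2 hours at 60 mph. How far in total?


Leg 1 distance:
30 x 1 = 30 miles
Leg 2 distance:
60 x 2 = 120 miles
Total distance:
30 + 120 = 150 miles

150 miles


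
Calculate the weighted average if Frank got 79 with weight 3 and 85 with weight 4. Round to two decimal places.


Weighted sum:
3 x 79 + 4 x 85 = 577
Total weight:
3 + 4 = 7
Weighted average:
577 / 7 = 82.4285... ≈ 82.43

82.43


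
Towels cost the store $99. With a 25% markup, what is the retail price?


Calculate the markup amount:
25% of $99 = $24.75
Add to cost:
$99 + $24.75 = $123.75

$123.75


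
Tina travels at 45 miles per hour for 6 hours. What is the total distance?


Use the formula: distance = speed x time
Speed = 45 mph, Time = 6 hours
45 x 6 = 270 miles

270 miles


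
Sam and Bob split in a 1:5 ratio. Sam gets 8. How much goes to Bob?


Find the multiplier:
8 / 1 = 8
Apply to Bob's share:
5 x 8 = 40

40


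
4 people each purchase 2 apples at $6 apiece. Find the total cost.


Cost per person:
2 x $6 = $12
Group total:
4 x $12 = $48

$48


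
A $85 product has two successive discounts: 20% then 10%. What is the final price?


First discount:
20% of $85 = $17
Price after first discount:
$85 - $17 = $68
Second discount:
10% of $68 = $6.80
Final price:
$68 - $6.80 = $61.20

$61.20


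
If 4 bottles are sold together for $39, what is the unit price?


Total cost: $39
Number of items: 4
Unit price: $39 / 4 = $9.75

$9.75


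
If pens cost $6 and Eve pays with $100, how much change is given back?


Start with the amount paid:
$100
Subtract the price:
$100 - $6 = $94

$94


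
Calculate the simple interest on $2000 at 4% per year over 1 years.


Use the formula I = P x R x T / 100
P x R x T = 2000 x 4 x 1 = 8000
I = 8000 / 100 = $80

$80
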